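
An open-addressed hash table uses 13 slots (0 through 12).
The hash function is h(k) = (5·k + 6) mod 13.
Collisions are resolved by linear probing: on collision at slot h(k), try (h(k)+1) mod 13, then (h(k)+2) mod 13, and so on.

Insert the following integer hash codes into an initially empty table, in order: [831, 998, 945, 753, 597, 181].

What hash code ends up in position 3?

831: h=1 → slot 1
998: h=4 → slot 4
945: h=12 → slot 12
753: h=1, probe 1,2 → slot 2
597: h=1, probe 1,2,3 → slot 3
181: h=1, probe 1,2,3,4,5 → slot 5
Table: [_, 831, 753, 597, 998, 181, _, _, _, _, _, _, 945]

597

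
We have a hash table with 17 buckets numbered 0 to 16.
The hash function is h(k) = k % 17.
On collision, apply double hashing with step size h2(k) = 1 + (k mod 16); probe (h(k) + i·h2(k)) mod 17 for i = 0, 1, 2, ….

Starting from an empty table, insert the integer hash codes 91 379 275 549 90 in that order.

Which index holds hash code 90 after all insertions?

91: h=6 -> slot 6
379: h=5 -> slot 5
275: h=3 -> slot 3
549: h=5, h2=6, probe 5,11 -> slot 11
90: h=5, h2=11, probe 5,16 -> slot 16
Table: [_, _, _, 275, _, 379, 91, _, _, _, _, 549, _, _, _, _, 90]

16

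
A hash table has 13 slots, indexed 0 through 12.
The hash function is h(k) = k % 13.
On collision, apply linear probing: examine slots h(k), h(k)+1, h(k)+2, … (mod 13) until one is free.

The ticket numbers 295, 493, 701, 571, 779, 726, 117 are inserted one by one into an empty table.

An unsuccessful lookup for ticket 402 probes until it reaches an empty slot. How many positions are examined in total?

6

295: h=9 => slot 9
493: h=12 => slot 12
701: h=12, probe 12,0 => slot 0
571: h=12, probe 12,0,1 => slot 1
779: h=12, probe 12,0,1,2 => slot 2
726: h=11 => slot 11
117: h=0, probe 0,1,2,3 => slot 3
Table: [701, 571, 779, 117, -, -, -, -, -, 295, -, 726, 493]
Lookup 402: h=12, probe 12,0,1,2,3,4 → slot 4 empty, not found.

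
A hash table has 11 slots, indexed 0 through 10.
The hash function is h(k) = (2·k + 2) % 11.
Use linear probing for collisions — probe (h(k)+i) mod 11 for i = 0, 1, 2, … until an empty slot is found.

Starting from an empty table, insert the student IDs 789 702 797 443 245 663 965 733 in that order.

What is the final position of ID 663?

Insert 789: h=7, slot 7 empty -> index 7.
Insert 702: h=9, slot 9 empty -> index 9.
Insert 797: h=1, slot 1 empty -> index 1.
Insert 443: h=8, slot 8 empty -> index 8.
Insert 245: h=8, slots 8,9 occupied -> index 10.
Insert 663: h=8, slots 8,9,10 occupied -> index 0.
Insert 965: h=7, slots 7,8,9,10,0,1 occupied -> index 2.
Insert 733: h=5, slot 5 empty -> index 5.
Table: [663, 797, 965, -, -, 733, -, 789, 443, 702, 245]

0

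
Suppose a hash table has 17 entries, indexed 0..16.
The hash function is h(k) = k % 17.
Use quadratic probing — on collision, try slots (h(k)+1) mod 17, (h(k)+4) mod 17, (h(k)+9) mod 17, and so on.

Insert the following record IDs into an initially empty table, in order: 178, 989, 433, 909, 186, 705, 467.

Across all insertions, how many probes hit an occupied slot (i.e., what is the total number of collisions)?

178: h=8 → slot 8
989: h=3 → slot 3
433: h=8, probe 8,9 → slot 9
909: h=8, probe 8,9,12 → slot 12
186: h=16 → slot 16
705: h=8, probe 8,9,12,0 → slot 0
467: h=8, probe 8,9,12,0,7 → slot 7
Table: [705, _, _, 989, _, _, _, 467, 178, 433, _, _, 909, _, _, _, 186]

10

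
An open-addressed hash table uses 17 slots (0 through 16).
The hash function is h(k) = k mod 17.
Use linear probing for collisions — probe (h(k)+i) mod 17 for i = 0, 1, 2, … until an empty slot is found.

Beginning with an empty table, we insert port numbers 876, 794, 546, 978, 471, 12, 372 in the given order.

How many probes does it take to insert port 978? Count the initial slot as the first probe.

2

876: h=9 -> slot 9
794: h=12 -> slot 12
546: h=2 -> slot 2
978: h=9, probe 9,10 -> slot 10
471: h=12, probe 12,13 -> slot 13
12: h=12, probe 12,13,14 -> slot 14
372: h=15 -> slot 15
Table: [—, —, 546, —, —, —, —, —, —, 876, 978, —, 794, 471, 12, 372, —]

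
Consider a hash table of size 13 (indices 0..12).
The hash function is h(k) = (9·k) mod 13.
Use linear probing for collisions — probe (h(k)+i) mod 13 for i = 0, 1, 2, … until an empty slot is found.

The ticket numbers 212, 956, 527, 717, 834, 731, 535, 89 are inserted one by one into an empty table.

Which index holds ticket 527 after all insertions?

212 hashes to 10; slot 10 is free -> place at 10.
956 hashes to 11; slot 11 is free -> place at 11.
527 hashes to 11; 11 taken -> place at 12.
717 hashes to 5; slot 5 is free -> place at 5.
834 hashes to 5; 5 taken -> place at 6.
731 hashes to 1; slot 1 is free -> place at 1.
535 hashes to 5; 5,6 taken -> place at 7.
89 hashes to 8; slot 8 is free -> place at 8.
Table: [—, 731, —, —, —, 717, 834, 535, 89, —, 212, 956, 527]

12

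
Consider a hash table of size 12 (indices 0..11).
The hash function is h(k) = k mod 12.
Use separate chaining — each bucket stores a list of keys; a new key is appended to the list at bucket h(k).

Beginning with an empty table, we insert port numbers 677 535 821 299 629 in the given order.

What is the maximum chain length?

3

Insert 677: h=5, bucket 5 empty -> new chain.
Insert 535: h=7, bucket 7 empty -> new chain.
Insert 821: h=5, bucket 5 nonempty -> append to chain.
Insert 299: h=11, bucket 11 empty -> new chain.
Insert 629: h=5, bucket 5 nonempty -> append to chain.
Final buckets:
0: ∅
1: ∅
2: ∅
3: ∅
4: ∅
5: 677 -> 821 -> 629
6: ∅
7: 535
8: ∅
9: ∅
10: ∅
11: 299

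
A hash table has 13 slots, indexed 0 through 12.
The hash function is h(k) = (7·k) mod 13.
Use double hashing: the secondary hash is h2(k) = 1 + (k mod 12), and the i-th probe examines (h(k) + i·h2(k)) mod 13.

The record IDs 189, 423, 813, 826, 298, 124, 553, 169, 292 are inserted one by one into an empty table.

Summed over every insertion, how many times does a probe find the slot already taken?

189: h=10 => slot 10
423: h=10, h2=4, probe 10,1 => slot 1
813: h=10, h2=10, probe 10,7 => slot 7
826: h=10, h2=11, probe 10,8 => slot 8
298: h=6 => slot 6
124: h=10, h2=5, probe 10,2 => slot 2
553: h=10, h2=2, probe 10,12 => slot 12
169: h=0 => slot 0
292: h=3 => slot 3
Table: [169, 423, 124, 292, —, —, 298, 813, 826, —, 189, —, 553]

5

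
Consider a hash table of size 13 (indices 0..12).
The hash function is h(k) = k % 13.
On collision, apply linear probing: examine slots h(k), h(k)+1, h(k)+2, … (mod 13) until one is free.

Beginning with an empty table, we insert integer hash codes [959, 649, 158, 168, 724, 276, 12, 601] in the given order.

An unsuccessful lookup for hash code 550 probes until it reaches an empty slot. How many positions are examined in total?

959: h=10 -> slot 10
649: h=12 -> slot 12
158: h=2 -> slot 2
168: h=12, probe 12,0 -> slot 0
724: h=9 -> slot 9
276: h=3 -> slot 3
12: h=12, probe 12,0,1 -> slot 1
601: h=3, probe 3,4 -> slot 4
Table: [168, 12, 158, 276, 601, -, -, -, -, 724, 959, -, 649]
Lookup 550: h=4, probe 4,5 → slot 5 empty, not found.

2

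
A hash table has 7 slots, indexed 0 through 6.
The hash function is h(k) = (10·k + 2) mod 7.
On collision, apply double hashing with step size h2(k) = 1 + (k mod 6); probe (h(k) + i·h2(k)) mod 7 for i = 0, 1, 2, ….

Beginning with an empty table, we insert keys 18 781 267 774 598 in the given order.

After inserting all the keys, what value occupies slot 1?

774

18 hashes to 0; slot 0 is free -> place at 0.
781 hashes to 0, h2=2; 0 taken -> place at 2.
267 hashes to 5; slot 5 is free -> place at 5.
774 hashes to 0, h2=1; 0 taken -> place at 1.
598 hashes to 4; slot 4 is free -> place at 4.
Table: [18, 774, 781, ∅, 598, 267, ∅]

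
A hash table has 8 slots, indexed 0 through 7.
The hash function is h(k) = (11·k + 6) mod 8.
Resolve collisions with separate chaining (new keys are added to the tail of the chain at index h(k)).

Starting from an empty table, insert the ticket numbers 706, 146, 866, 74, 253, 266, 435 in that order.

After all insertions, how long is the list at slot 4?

Insert 706: h=4, bucket 4 empty → new chain.
Insert 146: h=4, bucket 4 nonempty → append to chain.
Insert 866: h=4, bucket 4 nonempty → append to chain.
Insert 74: h=4, bucket 4 nonempty → append to chain.
Insert 253: h=5, bucket 5 empty → new chain.
Insert 266: h=4, bucket 4 nonempty → append to chain.
Insert 435: h=7, bucket 7 empty → new chain.
Final buckets:
0: .
1: .
2: .
3: .
4: 706 -> 146 -> 866 -> 74 -> 266
5: 253
6: .
7: 435

5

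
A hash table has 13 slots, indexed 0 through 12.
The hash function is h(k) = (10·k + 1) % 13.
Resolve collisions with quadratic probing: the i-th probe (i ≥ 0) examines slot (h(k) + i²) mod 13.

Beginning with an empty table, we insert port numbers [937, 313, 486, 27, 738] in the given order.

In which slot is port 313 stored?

12

937: h=11 → slot 11
313: h=11, probe 11,12 → slot 12
486: h=12, probe 12,0 → slot 0
27: h=11, probe 11,12,2 → slot 2
738: h=10 → slot 10
Table: [486, ., 27, ., ., ., ., ., ., ., 738, 937, 313]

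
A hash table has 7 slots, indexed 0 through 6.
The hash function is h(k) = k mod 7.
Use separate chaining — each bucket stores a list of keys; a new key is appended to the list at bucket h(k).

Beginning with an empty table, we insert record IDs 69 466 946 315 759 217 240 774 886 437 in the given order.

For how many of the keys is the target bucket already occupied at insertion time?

4

69 → bucket 6
466 → bucket 4
946 → bucket 1
315 → bucket 0
759 → bucket 3
217 → bucket 0 (collision)
240 → bucket 2
774 → bucket 4 (collision)
886 → bucket 4 (collision)
437 → bucket 3 (collision)
Final buckets:
0: 315 -> 217
1: 946
2: 240
3: 759 -> 437
4: 466 -> 774 -> 886
5: ∅
6: 69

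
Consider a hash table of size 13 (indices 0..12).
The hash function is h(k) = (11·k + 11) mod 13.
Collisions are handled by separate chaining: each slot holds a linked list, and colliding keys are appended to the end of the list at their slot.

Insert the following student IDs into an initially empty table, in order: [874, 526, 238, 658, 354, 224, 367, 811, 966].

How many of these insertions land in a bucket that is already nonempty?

4

Insert 874: h=5, bucket 5 empty → new chain.
Insert 526: h=12, bucket 12 empty → new chain.
Insert 238: h=3, bucket 3 empty → new chain.
Insert 658: h=8, bucket 8 empty → new chain.
Insert 354: h=5, bucket 5 nonempty → append to chain.
Insert 224: h=5, bucket 5 nonempty → append to chain.
Insert 367: h=5, bucket 5 nonempty → append to chain.
Insert 811: h=1, bucket 1 empty → new chain.
Insert 966: h=3, bucket 3 nonempty → append to chain.
Final buckets:
0: —
1: 811
2: —
3: 238 -> 966
4: —
5: 874 -> 354 -> 224 -> 367
6: —
7: —
8: 658
9: —
10: —
11: —
12: 526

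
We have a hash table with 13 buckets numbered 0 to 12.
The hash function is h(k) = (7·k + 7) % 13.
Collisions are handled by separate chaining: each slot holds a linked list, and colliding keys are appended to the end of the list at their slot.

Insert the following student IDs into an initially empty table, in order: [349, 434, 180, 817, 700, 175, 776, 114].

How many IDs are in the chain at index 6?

349 → bucket 6
434 → bucket 3
180 → bucket 6 (collision)
817 → bucket 6 (collision)
700 → bucket 6 (collision)
175 → bucket 10
776 → bucket 5
114 → bucket 12
Final buckets:
0: —
1: —
2: —
3: 434
4: —
5: 776
6: 349 -> 180 -> 817 -> 700
7: —
8: —
9: —
10: 175
11: —
12: 114

4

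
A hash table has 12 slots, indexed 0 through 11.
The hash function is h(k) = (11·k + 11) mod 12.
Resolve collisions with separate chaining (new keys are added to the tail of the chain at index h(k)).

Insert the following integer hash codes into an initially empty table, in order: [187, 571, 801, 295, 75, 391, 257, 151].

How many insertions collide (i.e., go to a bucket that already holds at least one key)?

187 -> bucket 4
571 -> bucket 4 (collision)
801 -> bucket 2
295 -> bucket 4 (collision)
75 -> bucket 8
391 -> bucket 4 (collision)
257 -> bucket 6
151 -> bucket 4 (collision)
Final buckets:
0: .
1: .
2: 801
3: .
4: 187 -> 571 -> 295 -> 391 -> 151
5: .
6: 257
7: .
8: 75
9: .
10: .
11: .

4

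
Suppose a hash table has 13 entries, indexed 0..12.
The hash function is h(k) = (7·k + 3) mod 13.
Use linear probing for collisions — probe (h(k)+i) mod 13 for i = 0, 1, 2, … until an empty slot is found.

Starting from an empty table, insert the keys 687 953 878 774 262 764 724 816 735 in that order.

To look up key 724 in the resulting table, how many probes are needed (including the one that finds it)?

3

687 hashes to 2; slot 2 is free → place at 2.
953 hashes to 5; slot 5 is free → place at 5.
878 hashes to 0; slot 0 is free → place at 0.
774 hashes to 0; 0 taken → place at 1.
262 hashes to 4; slot 4 is free → place at 4.
764 hashes to 8; slot 8 is free → place at 8.
724 hashes to 1; 1,2 taken → place at 3.
816 hashes to 8; 8 taken → place at 9.
735 hashes to 0; 0,1,2,3,4,5 taken → place at 6.
Table: [878, 774, 687, 724, 262, 953, 735, ∅, 764, 816, ∅, ∅, ∅]
Lookup 724: h=1, probe 1,2,3 → found at 3.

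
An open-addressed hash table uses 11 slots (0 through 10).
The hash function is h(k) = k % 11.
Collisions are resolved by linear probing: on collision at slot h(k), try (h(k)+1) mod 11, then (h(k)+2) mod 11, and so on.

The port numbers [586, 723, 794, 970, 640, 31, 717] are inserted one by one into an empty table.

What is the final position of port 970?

4

586: h=3 => slot 3
723: h=8 => slot 8
794: h=2 => slot 2
970: h=2, probe 2,3,4 => slot 4
640: h=2, probe 2,3,4,5 => slot 5
31: h=9 => slot 9
717: h=2, probe 2,3,4,5,6 => slot 6
Table: [—, —, 794, 586, 970, 640, 717, —, 723, 31, —]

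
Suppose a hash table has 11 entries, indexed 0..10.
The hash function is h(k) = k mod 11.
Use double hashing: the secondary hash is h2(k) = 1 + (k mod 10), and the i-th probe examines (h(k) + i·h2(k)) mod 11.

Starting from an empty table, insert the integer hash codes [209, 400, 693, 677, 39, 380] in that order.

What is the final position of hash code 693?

209: h=0 → slot 0
400: h=4 → slot 4
693: h=0, h2=4, probe 0,4,8 → slot 8
677: h=6 → slot 6
39: h=6, h2=10, probe 6,5 → slot 5
380: h=6, h2=1, probe 6,7 → slot 7
Table: [209, ., ., ., 400, 39, 677, 380, 693, ., .]

8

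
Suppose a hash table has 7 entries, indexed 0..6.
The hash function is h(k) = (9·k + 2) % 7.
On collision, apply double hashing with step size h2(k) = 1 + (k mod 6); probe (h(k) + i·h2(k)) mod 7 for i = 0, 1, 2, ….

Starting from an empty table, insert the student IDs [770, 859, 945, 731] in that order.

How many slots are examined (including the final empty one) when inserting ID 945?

770: h=2 => slot 2
859: h=5 => slot 5
945: h=2, h2=4, probe 2,6 => slot 6
731: h=1 => slot 1
Table: [-, 731, 770, -, -, 859, 945]

2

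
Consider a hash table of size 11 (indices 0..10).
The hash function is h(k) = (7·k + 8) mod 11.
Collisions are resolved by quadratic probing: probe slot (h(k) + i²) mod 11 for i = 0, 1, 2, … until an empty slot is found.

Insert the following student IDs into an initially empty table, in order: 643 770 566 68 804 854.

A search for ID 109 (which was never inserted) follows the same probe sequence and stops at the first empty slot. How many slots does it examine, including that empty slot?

643: h=10 -> slot 10
770: h=8 -> slot 8
566: h=10, probe 10,0 -> slot 0
68: h=0, probe 0,1 -> slot 1
804: h=4 -> slot 4
854: h=2 -> slot 2
Table: [566, 68, 854, ∅, 804, ∅, ∅, ∅, 770, ∅, 643]
Lookup 109: h=1, probe 1,2,5 → slot 5 empty, not found.

3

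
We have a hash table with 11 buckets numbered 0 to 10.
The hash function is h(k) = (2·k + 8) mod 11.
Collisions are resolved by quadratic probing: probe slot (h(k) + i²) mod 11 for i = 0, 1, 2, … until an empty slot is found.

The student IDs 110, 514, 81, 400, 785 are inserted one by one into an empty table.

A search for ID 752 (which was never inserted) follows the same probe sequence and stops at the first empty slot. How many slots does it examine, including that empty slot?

4

110: h=8 => slot 8
514: h=2 => slot 2
81: h=5 => slot 5
400: h=5, probe 5,6 => slot 6
785: h=5, probe 5,6,9 => slot 9
Table: [_, _, 514, _, _, 81, 400, _, 110, 785, _]
Lookup 752: h=5, probe 5,6,9,3 → slot 3 empty, not found.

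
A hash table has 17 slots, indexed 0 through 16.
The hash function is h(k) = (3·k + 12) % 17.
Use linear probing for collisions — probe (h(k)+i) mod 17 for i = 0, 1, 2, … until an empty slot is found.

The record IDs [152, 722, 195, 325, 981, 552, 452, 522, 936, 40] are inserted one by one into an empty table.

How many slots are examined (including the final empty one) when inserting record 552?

3

152 hashes to 9; slot 9 is free => place at 9.
722 hashes to 2; slot 2 is free => place at 2.
195 hashes to 2; 2 taken => place at 3.
325 hashes to 1; slot 1 is free => place at 1.
981 hashes to 14; slot 14 is free => place at 14.
552 hashes to 2; 2,3 taken => place at 4.
452 hashes to 8; slot 8 is free => place at 8.
522 hashes to 14; 14 taken => place at 15.
936 hashes to 15; 15 taken => place at 16.
40 hashes to 13; slot 13 is free => place at 13.
Table: [∅, 325, 722, 195, 552, ∅, ∅, ∅, 452, 152, ∅, ∅, ∅, 40, 981, 522, 936]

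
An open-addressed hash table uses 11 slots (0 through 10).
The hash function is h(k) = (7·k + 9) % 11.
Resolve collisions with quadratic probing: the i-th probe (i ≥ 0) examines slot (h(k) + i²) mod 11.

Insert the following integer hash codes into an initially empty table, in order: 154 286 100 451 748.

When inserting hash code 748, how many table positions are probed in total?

154: h=9 → slot 9
286: h=9, probe 9,10 → slot 10
100: h=5 → slot 5
451: h=9, probe 9,10,2 → slot 2
748: h=9, probe 9,10,2,7 → slot 7
Table: [∅, ∅, 451, ∅, ∅, 100, ∅, 748, ∅, 154, 286]

4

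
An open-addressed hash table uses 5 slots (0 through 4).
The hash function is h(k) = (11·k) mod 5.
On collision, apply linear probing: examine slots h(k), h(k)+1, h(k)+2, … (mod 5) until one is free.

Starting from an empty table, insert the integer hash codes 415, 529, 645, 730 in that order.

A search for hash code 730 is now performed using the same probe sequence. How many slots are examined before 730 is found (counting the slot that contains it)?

Insert 415: h=0, slot 0 empty → index 0.
Insert 529: h=4, slot 4 empty → index 4.
Insert 645: h=0, slot 0 occupied → index 1.
Insert 730: h=0, slots 0,1 occupied → index 2.
Table: [415, 645, 730, _, 529]
Lookup 730: h=0, probe 0,1,2 → found at 2.

3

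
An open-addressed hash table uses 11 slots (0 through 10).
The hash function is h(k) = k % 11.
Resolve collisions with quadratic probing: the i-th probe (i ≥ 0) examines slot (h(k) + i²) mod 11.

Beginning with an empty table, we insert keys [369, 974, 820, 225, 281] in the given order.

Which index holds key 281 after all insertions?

4

369 hashes to 6; slot 6 is free => place at 6.
974 hashes to 6; 6 taken => place at 7.
820 hashes to 6; 6,7 taken => place at 10.
225 hashes to 5; slot 5 is free => place at 5.
281 hashes to 6; 6,7,10 taken => place at 4.
Table: [—, —, —, —, 281, 225, 369, 974, —, —, 820]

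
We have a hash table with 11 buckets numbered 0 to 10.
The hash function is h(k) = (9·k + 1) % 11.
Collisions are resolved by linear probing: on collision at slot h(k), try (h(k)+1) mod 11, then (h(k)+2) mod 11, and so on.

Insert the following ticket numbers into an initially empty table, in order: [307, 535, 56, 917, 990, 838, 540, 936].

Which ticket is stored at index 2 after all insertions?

307: h=3 → slot 3
535: h=9 → slot 9
56: h=10 → slot 10
917: h=4 → slot 4
990: h=1 → slot 1
838: h=8 → slot 8
540: h=10, probe 10,0 → slot 0
936: h=10, probe 10,0,1,2 → slot 2
Table: [540, 990, 936, 307, 917, ∅, ∅, ∅, 838, 535, 56]

936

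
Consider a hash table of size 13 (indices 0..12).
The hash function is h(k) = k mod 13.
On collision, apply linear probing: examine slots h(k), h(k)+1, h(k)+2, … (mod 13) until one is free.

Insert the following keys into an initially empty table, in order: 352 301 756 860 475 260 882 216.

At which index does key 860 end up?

352: h=1 -> slot 1
301: h=2 -> slot 2
756: h=2, probe 2,3 -> slot 3
860: h=2, probe 2,3,4 -> slot 4
475: h=7 -> slot 7
260: h=0 -> slot 0
882: h=11 -> slot 11
216: h=8 -> slot 8
Table: [260, 352, 301, 756, 860, —, —, 475, 216, —, —, 882, —]

4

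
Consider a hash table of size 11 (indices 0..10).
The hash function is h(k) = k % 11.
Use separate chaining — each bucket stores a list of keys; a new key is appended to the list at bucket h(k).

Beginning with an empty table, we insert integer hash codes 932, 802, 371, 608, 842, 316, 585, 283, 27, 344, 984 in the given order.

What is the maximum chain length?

4

Insert 932: h=8, bucket 8 empty -> new chain.
Insert 802: h=10, bucket 10 empty -> new chain.
Insert 371: h=8, bucket 8 nonempty -> append to chain.
Insert 608: h=3, bucket 3 empty -> new chain.
Insert 842: h=6, bucket 6 empty -> new chain.
Insert 316: h=8, bucket 8 nonempty -> append to chain.
Insert 585: h=2, bucket 2 empty -> new chain.
Insert 283: h=8, bucket 8 nonempty -> append to chain.
Insert 27: h=5, bucket 5 empty -> new chain.
Insert 344: h=3, bucket 3 nonempty -> append to chain.
Insert 984: h=5, bucket 5 nonempty -> append to chain.
Final buckets:
0: .
1: .
2: 585
3: 608 -> 344
4: .
5: 27 -> 984
6: 842
7: .
8: 932 -> 371 -> 316 -> 283
9: .
10: 802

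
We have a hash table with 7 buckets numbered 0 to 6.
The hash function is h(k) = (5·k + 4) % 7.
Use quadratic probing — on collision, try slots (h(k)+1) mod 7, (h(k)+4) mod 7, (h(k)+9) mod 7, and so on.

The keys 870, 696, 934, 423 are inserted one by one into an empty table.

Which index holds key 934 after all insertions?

870: h=0 -> slot 0
696: h=5 -> slot 5
934: h=5, probe 5,6 -> slot 6
423: h=5, probe 5,6,2 -> slot 2
Table: [870, ∅, 423, ∅, ∅, 696, 934]

6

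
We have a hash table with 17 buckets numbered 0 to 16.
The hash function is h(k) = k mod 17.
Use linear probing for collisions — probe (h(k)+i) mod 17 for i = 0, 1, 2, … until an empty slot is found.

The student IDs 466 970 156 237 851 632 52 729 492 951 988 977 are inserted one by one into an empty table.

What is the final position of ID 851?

466: h=7 → slot 7
970: h=1 → slot 1
156: h=3 → slot 3
237: h=16 → slot 16
851: h=1, probe 1,2 → slot 2
632: h=3, probe 3,4 → slot 4
52: h=1, probe 1,2,3,4,5 → slot 5
729: h=15 → slot 15
492: h=16, probe 16,0 → slot 0
951: h=16, probe 16,0,1,2,3,4,5,6 → slot 6
988: h=2, probe 2,3,4,5,6,7,8 → slot 8
977: h=8, probe 8,9 → slot 9
Table: [492, 970, 851, 156, 632, 52, 951, 466, 988, 977, _, _, _, _, _, 729, 237]

2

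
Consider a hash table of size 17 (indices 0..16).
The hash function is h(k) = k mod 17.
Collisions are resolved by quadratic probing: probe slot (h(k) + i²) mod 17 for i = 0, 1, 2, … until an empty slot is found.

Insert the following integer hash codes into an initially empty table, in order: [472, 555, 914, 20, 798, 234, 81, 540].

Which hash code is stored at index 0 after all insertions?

472: h=13 => slot 13
555: h=11 => slot 11
914: h=13, probe 13,14 => slot 14
20: h=3 => slot 3
798: h=16 => slot 16
234: h=13, probe 13,14,0 => slot 0
81: h=13, probe 13,14,0,5 => slot 5
540: h=13, probe 13,14,0,5,12 => slot 12
Table: [234, -, -, 20, -, 81, -, -, -, -, -, 555, 540, 472, 914, -, 798]

234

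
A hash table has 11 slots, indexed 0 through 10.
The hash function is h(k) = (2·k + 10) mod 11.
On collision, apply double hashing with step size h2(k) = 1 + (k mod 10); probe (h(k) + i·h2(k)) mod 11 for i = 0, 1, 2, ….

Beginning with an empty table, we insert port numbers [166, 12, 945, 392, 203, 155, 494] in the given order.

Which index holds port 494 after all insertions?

6

166 hashes to 1; slot 1 is free => place at 1.
12 hashes to 1, h2=3; 1 taken => place at 4.
945 hashes to 8; slot 8 is free => place at 8.
392 hashes to 2; slot 2 is free => place at 2.
203 hashes to 9; slot 9 is free => place at 9.
155 hashes to 1, h2=6; 1 taken => place at 7.
494 hashes to 8, h2=5; 8,2,7,1 taken => place at 6.
Table: [∅, 166, 392, ∅, 12, ∅, 494, 155, 945, 203, ∅]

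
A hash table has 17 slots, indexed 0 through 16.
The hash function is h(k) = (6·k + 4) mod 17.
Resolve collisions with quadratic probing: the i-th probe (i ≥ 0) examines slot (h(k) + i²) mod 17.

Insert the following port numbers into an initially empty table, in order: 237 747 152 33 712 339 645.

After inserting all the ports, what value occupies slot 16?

237 hashes to 15; slot 15 is free => place at 15.
747 hashes to 15; 15 taken => place at 16.
152 hashes to 15; 15,16 taken => place at 2.
33 hashes to 15; 15,16,2 taken => place at 7.
712 hashes to 9; slot 9 is free => place at 9.
339 hashes to 15; 15,16,2,7 taken => place at 14.
645 hashes to 15; 15,16,2,7,14 taken => place at 6.
Table: [∅, ∅, 152, ∅, ∅, ∅, 645, 33, ∅, 712, ∅, ∅, ∅, ∅, 339, 237, 747]

747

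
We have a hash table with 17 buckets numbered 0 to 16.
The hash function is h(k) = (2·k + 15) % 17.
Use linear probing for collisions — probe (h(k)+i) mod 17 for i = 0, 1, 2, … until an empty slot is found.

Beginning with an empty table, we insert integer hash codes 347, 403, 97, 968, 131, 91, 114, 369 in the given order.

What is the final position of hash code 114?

Insert 347: h=12, slot 12 empty → index 12.
Insert 403: h=5, slot 5 empty → index 5.
Insert 97: h=5, slot 5 occupied → index 6.
Insert 968: h=13, slot 13 empty → index 13.
Insert 131: h=5, slots 5,6 occupied → index 7.
Insert 91: h=10, slot 10 empty → index 10.
Insert 114: h=5, slots 5,6,7 occupied → index 8.
Insert 369: h=5, slots 5,6,7,8 occupied → index 9.
Table: [., ., ., ., ., 403, 97, 131, 114, 369, 91, ., 347, 968, ., ., .]

8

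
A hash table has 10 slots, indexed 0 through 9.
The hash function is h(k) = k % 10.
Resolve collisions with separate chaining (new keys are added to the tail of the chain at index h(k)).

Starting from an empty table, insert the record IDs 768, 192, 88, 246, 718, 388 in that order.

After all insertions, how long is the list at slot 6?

Insert 768: h=8, bucket 8 empty → new chain.
Insert 192: h=2, bucket 2 empty → new chain.
Insert 88: h=8, bucket 8 nonempty → append to chain.
Insert 246: h=6, bucket 6 empty → new chain.
Insert 718: h=8, bucket 8 nonempty → append to chain.
Insert 388: h=8, bucket 8 nonempty → append to chain.
Final buckets:
0: -
1: -
2: 192
3: -
4: -
5: -
6: 246
7: -
8: 768 -> 88 -> 718 -> 388
9: -

1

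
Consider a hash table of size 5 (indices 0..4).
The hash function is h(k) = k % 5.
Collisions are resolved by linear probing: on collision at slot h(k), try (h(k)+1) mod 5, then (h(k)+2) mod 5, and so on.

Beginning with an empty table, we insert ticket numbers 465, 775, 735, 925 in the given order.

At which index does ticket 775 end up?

Insert 465: h=0, slot 0 empty → index 0.
Insert 775: h=0, slot 0 occupied → index 1.
Insert 735: h=0, slots 0,1 occupied → index 2.
Insert 925: h=0, slots 0,1,2 occupied → index 3.
Table: [465, 775, 735, 925, ∅]

1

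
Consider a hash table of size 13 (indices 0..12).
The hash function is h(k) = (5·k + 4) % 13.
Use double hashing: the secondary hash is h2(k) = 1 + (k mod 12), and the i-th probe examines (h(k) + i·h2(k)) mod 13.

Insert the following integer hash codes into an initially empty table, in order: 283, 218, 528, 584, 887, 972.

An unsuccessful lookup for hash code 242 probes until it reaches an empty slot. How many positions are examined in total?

2

Insert 283: h=2, slot 2 empty → index 2.
Insert 218: h=2, h2=3, slot 2 occupied → index 5.
Insert 528: h=5, h2=1, slot 5 occupied → index 6.
Insert 584: h=12, slot 12 empty → index 12.
Insert 887: h=6, h2=12, slots 6,5 occupied → index 4.
Insert 972: h=2, h2=1, slot 2 occupied → index 3.
Table: [_, _, 283, 972, 887, 218, 528, _, _, _, _, _, 584]
Lookup 242: h=5, h2=3, probe 5,8 → slot 8 empty, not found.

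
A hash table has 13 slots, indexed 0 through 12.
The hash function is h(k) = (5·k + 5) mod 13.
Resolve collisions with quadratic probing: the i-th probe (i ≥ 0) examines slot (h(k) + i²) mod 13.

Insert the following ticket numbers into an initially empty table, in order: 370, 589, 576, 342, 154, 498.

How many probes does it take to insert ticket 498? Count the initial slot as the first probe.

5

370 hashes to 9; slot 9 is free => place at 9.
589 hashes to 12; slot 12 is free => place at 12.
576 hashes to 12; 12 taken => place at 0.
342 hashes to 12; 12,0 taken => place at 3.
154 hashes to 8; slot 8 is free => place at 8.
498 hashes to 12; 12,0,3,8 taken => place at 2.
Table: [576, ., 498, 342, ., ., ., ., 154, 370, ., ., 589]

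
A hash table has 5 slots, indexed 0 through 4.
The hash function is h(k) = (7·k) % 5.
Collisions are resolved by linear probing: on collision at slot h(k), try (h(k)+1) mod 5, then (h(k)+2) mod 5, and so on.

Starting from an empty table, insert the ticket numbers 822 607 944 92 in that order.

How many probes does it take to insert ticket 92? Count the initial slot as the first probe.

Insert 822: h=4, slot 4 empty -> index 4.
Insert 607: h=4, slot 4 occupied -> index 0.
Insert 944: h=3, slot 3 empty -> index 3.
Insert 92: h=4, slots 4,0 occupied -> index 1.
Table: [607, 92, ., 944, 822]

3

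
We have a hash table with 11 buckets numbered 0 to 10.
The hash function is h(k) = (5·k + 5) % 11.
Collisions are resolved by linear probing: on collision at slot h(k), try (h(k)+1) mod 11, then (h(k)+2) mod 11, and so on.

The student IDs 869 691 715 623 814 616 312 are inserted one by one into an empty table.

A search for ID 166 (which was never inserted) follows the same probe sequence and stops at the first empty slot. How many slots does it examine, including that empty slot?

Insert 869: h=5, slot 5 empty → index 5.
Insert 691: h=6, slot 6 empty → index 6.
Insert 715: h=5, slots 5,6 occupied → index 7.
Insert 623: h=7, slot 7 occupied → index 8.
Insert 814: h=5, slots 5,6,7,8 occupied → index 9.
Insert 616: h=5, slots 5,6,7,8,9 occupied → index 10.
Insert 312: h=3, slot 3 empty → index 3.
Table: [-, -, -, 312, -, 869, 691, 715, 623, 814, 616]
Lookup 166: h=10, probe 10,0 → slot 0 empty, not found.

2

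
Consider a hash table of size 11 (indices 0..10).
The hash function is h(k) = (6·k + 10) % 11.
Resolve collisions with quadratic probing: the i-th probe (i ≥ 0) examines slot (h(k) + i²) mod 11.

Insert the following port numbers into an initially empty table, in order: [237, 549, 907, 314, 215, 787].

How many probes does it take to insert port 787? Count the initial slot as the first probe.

Insert 237: h=2, slot 2 empty => index 2.
Insert 549: h=4, slot 4 empty => index 4.
Insert 907: h=7, slot 7 empty => index 7.
Insert 314: h=2, slot 2 occupied => index 3.
Insert 215: h=2, slots 2,3 occupied => index 6.
Insert 787: h=2, slots 2,3,6 occupied => index 0.
Table: [787, ., 237, 314, 549, ., 215, 907, ., ., .]

4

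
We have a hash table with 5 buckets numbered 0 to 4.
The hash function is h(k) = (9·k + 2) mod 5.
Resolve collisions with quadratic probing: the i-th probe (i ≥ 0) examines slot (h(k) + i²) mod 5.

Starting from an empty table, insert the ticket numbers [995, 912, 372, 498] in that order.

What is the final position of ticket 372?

1

995: h=2 → slot 2
912: h=0 → slot 0
372: h=0, probe 0,1 → slot 1
498: h=4 → slot 4
Table: [912, 372, 995, —, 498]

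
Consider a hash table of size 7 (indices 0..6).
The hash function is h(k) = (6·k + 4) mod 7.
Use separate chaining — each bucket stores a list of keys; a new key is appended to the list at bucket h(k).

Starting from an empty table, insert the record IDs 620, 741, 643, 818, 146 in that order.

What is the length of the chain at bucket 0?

1

620 -> bucket 0
741 -> bucket 5
643 -> bucket 5 (collision)
818 -> bucket 5 (collision)
146 -> bucket 5 (collision)
Final buckets:
0: 620
1: ∅
2: ∅
3: ∅
4: ∅
5: 741 -> 643 -> 818 -> 146
6: ∅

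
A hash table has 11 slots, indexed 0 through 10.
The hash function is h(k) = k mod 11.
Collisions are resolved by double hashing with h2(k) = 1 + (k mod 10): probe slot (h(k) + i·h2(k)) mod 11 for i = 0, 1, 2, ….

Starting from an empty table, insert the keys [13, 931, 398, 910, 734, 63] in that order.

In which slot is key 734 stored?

1

13: h=2 → slot 2
931: h=7 → slot 7
398: h=2, h2=9, probe 2,0 → slot 0
910: h=8 → slot 8
734: h=8, h2=5, probe 8,2,7,1 → slot 1
63: h=8, h2=4, probe 8,1,5 → slot 5
Table: [398, 734, 13, —, —, 63, —, 931, 910, —, —]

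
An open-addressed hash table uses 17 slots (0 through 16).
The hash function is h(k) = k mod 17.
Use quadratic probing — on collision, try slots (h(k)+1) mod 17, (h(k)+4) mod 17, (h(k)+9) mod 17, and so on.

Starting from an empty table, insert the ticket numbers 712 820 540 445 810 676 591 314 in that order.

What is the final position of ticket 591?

712: h=15 → slot 15
820: h=4 → slot 4
540: h=13 → slot 13
445: h=3 → slot 3
810: h=11 → slot 11
676: h=13, probe 13,14 → slot 14
591: h=13, probe 13,14,0 → slot 0
314: h=8 → slot 8
Table: [591, ., ., 445, 820, ., ., ., 314, ., ., 810, ., 540, 676, 712, .]

0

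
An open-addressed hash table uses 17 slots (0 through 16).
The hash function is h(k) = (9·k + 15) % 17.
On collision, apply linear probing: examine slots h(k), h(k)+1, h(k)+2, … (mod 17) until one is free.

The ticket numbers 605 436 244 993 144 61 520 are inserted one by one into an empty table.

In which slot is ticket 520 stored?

5

Insert 605: h=3, slot 3 empty -> index 3.
Insert 436: h=12, slot 12 empty -> index 12.
Insert 244: h=1, slot 1 empty -> index 1.
Insert 993: h=10, slot 10 empty -> index 10.
Insert 144: h=2, slot 2 empty -> index 2.
Insert 61: h=3, slot 3 occupied -> index 4.
Insert 520: h=3, slots 3,4 occupied -> index 5.
Table: [∅, 244, 144, 605, 61, 520, ∅, ∅, ∅, ∅, 993, ∅, 436, ∅, ∅, ∅, ∅]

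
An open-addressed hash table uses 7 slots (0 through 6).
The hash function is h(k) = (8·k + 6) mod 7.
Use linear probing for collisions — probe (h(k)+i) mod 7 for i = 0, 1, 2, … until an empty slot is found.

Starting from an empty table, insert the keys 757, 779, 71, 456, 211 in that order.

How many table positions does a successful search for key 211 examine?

757: h=0 -> slot 0
779: h=1 -> slot 1
71: h=0, probe 0,1,2 -> slot 2
456: h=0, probe 0,1,2,3 -> slot 3
211: h=0, probe 0,1,2,3,4 -> slot 4
Table: [757, 779, 71, 456, 211, ∅, ∅]
Lookup 211: h=0, probe 0,1,2,3,4 → found at 4.

5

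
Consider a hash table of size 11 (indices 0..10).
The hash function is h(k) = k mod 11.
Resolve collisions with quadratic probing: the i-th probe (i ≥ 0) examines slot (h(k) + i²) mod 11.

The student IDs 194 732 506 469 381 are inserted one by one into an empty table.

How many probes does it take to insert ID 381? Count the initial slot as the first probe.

194 hashes to 7; slot 7 is free → place at 7.
732 hashes to 6; slot 6 is free → place at 6.
506 hashes to 0; slot 0 is free → place at 0.
469 hashes to 7; 7 taken → place at 8.
381 hashes to 7; 7,8,0 taken → place at 5.
Table: [506, ∅, ∅, ∅, ∅, 381, 732, 194, 469, ∅, ∅]

4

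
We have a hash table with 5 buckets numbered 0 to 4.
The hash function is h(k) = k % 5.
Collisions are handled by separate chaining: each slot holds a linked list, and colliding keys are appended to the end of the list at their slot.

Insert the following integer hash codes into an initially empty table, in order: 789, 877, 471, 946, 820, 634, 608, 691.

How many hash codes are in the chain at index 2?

789 → bucket 4
877 → bucket 2
471 → bucket 1
946 → bucket 1 (collision)
820 → bucket 0
634 → bucket 4 (collision)
608 → bucket 3
691 → bucket 1 (collision)
Final buckets:
0: 820
1: 471 -> 946 -> 691
2: 877
3: 608
4: 789 -> 634

1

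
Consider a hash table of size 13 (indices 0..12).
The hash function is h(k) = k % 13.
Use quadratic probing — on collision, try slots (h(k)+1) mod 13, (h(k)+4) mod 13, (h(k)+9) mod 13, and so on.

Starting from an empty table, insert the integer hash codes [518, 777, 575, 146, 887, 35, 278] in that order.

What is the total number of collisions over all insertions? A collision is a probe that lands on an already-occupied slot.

518 hashes to 11; slot 11 is free -> place at 11.
777 hashes to 10; slot 10 is free -> place at 10.
575 hashes to 3; slot 3 is free -> place at 3.
146 hashes to 3; 3 taken -> place at 4.
887 hashes to 3; 3,4 taken -> place at 7.
35 hashes to 9; slot 9 is free -> place at 9.
278 hashes to 5; slot 5 is free -> place at 5.
Table: [—, —, —, 575, 146, 278, —, 887, —, 35, 777, 518, —]

3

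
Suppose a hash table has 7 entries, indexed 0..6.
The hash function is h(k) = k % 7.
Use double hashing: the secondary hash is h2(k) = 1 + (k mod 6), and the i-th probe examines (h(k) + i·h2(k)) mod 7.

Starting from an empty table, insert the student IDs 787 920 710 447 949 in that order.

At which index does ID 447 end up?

Insert 787: h=3, slot 3 empty -> index 3.
Insert 920: h=3, h2=3, slot 3 occupied -> index 6.
Insert 710: h=3, h2=3, slots 3,6 occupied -> index 2.
Insert 447: h=6, h2=4, slots 6,3 occupied -> index 0.
Insert 949: h=4, slot 4 empty -> index 4.
Table: [447, —, 710, 787, 949, —, 920]

0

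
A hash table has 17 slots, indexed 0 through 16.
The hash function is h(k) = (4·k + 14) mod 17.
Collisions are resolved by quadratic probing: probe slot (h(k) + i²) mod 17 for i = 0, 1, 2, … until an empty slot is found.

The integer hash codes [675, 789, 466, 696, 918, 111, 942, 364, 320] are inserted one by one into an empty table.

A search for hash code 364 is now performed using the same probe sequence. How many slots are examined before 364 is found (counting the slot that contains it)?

675 hashes to 11; slot 11 is free => place at 11.
789 hashes to 8; slot 8 is free => place at 8.
466 hashes to 8; 8 taken => place at 9.
696 hashes to 10; slot 10 is free => place at 10.
918 hashes to 14; slot 14 is free => place at 14.
111 hashes to 16; slot 16 is free => place at 16.
942 hashes to 8; 8,9 taken => place at 12.
364 hashes to 8; 8,9,12 taken => place at 0.
320 hashes to 2; slot 2 is free => place at 2.
Table: [364, _, 320, _, _, _, _, _, 789, 466, 696, 675, 942, _, 918, _, 111]
Lookup 364: h=8, probe 8,9,12,0 → found at 0.

4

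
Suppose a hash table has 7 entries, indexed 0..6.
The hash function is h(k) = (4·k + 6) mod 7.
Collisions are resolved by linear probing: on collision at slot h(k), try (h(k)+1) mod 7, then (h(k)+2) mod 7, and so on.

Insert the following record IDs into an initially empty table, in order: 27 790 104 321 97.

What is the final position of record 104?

27: h=2 -> slot 2
790: h=2, probe 2,3 -> slot 3
104: h=2, probe 2,3,4 -> slot 4
321: h=2, probe 2,3,4,5 -> slot 5
97: h=2, probe 2,3,4,5,6 -> slot 6
Table: [—, —, 27, 790, 104, 321, 97]

4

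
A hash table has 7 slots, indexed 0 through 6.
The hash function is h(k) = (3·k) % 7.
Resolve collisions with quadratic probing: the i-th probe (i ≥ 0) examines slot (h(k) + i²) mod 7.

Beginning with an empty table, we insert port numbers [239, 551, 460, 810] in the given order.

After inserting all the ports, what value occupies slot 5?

810

Insert 239: h=3, slot 3 empty → index 3.
Insert 551: h=1, slot 1 empty → index 1.
Insert 460: h=1, slot 1 occupied → index 2.
Insert 810: h=1, slots 1,2 occupied → index 5.
Table: [—, 551, 460, 239, —, 810, —]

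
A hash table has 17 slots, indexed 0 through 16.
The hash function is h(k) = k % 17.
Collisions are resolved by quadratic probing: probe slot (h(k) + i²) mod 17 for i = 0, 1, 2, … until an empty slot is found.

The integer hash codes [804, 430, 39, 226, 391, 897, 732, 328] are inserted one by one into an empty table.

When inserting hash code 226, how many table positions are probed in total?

4

804 hashes to 5; slot 5 is free → place at 5.
430 hashes to 5; 5 taken → place at 6.
39 hashes to 5; 5,6 taken → place at 9.
226 hashes to 5; 5,6,9 taken → place at 14.
391 hashes to 0; slot 0 is free → place at 0.
897 hashes to 13; slot 13 is free → place at 13.
732 hashes to 1; slot 1 is free → place at 1.
328 hashes to 5; 5,6,9,14 taken → place at 4.
Table: [391, 732, -, -, 328, 804, 430, -, -, 39, -, -, -, 897, 226, -, -]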